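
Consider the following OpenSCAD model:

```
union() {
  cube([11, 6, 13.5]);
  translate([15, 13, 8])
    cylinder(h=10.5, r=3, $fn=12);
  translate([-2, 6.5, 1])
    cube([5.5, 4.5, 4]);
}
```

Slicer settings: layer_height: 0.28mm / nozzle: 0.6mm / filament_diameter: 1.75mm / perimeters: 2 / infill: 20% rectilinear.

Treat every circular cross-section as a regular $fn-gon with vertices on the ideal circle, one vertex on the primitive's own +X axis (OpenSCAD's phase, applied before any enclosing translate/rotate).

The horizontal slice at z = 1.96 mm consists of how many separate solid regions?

2

At z = 1.96 mm: the cube (footprint 11×6) is included at this height; the cylinder at (15, 13) is not intersected at this z (z outside [8, 18.5]); the cube at (-2, 6.5) (footprint 5.5×4.5) is included at this height; Combining (union): the 2 present regions are separate (no shared area or edge), so areas and boundary lengths simply add and each stays a separate island — 2 connected regions. The result has 2 disconnected regions.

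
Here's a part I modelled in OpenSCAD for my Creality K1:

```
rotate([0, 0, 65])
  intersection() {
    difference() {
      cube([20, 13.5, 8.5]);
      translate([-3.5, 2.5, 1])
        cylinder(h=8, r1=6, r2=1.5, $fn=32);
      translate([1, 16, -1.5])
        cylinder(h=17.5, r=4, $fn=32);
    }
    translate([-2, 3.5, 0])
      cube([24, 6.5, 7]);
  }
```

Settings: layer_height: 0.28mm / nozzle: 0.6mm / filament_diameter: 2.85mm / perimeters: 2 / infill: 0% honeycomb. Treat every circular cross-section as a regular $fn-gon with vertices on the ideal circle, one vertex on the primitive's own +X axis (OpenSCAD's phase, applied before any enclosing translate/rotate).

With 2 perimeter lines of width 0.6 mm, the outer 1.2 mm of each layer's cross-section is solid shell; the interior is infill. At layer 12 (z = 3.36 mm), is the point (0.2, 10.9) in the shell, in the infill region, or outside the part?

At z = 3.36 mm: the cube (footprint 20×13.5) is included at this height; the cone at (-3.5, 2.5) contributes a regular 32-gon of circumradius 4.673 (interpolated between r1=6 and r2=1.5 at t=0.295); the r=4 cylinder at (1, 16) gives a regular 32-gon of circumradius 4 (constant along its height); Subtracting the remaining from the first: starting from the 20×13.5 cube, the cone at (-3.5, 2.5) partially overlaps it — only the 4.74 mm² overlap (of its 68.15 mm²) is removed, clipping the outline; the r=4 cylinder at (1, 16) partially overlaps it — only the 4.66 mm² overlap (of its 49.94 mm²) is removed, clipping the outline — 1 connected region; the cube at (-2, 3.5) is present — its section is the full 24×6.5 rectangle; After intersecting: the 24×6.5 cube at (-2, 3.5) partially overlaps the result so far; clipping to the common part keeps 128.69 mm² — 1 connected region; (whole slice rotated 65° about Z — lengths, areas and connectivity unchanged). Overall, the cross-section is a single solid region. Undo the 65° rotation: the query point maps to (9.963, 4.425) in the un-rotated model frame. The nearest boundary edge runs (20.00, 3.50)→(1.06, 3.50); distance from the point to it = 0.93 mm. The point is inside the cross-section, 0.93 mm from the nearest boundary — within the 1.2 mm shell band (2 × 0.6).

shell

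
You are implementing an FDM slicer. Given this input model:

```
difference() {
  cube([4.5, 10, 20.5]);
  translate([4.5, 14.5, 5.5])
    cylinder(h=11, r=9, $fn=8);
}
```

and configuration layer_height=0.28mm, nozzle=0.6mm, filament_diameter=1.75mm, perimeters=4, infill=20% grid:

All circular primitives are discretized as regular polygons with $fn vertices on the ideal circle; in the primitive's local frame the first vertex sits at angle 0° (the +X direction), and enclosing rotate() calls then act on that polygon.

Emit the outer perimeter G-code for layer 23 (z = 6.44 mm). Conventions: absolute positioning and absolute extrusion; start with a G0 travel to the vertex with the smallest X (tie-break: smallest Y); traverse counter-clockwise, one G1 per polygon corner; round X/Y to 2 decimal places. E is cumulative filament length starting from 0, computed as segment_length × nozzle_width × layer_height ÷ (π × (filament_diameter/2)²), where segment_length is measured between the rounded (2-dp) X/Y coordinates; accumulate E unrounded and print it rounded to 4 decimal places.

At z = 6.44 mm: the cube is present — its section is the full 4.5×10 rectangle; the cylinder at (4.5, 14.5): section is a regular 8-gon, circumradius r=9; Subtracting the remaining from the first: starting from the 4.5×10 cube, the r=9 cylinder at (4.5, 14.5) partially overlaps it — only the 16.06 mm² overlap (of its 229.10 mm²) is removed, clipping the outline — 1 connected region. The outline is a single polygon with 4 vertices. Extrusion per mm of travel: 0.6 × 0.28 / (π × 0.875²) = 0.069846. Accumulating E over each segment gives final E = 1.5526.

G0 X0.00 Y0.00 Z6.44
G1 X4.50 Y0.00 E0.3143
G1 X4.50 Y5.50 E0.6985
G1 X0.00 Y7.36 E1.0386
G1 X0.00 Y0.00 E1.5526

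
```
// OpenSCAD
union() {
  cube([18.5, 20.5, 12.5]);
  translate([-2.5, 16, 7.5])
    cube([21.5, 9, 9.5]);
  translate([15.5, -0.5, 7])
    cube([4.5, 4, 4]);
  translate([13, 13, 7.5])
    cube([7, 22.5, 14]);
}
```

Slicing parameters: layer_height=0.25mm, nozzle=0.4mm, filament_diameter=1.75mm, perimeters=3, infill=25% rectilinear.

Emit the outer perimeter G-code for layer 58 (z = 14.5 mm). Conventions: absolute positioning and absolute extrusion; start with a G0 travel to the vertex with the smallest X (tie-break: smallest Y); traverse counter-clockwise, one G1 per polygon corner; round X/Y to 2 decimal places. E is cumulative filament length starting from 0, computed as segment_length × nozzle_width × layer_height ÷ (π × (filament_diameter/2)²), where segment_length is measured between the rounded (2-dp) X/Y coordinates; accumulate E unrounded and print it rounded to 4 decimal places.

At z = 14.5 mm: the cube does not reach this height (z outside [0, 12.5]); the 21.5×9 cube at (-2.5, 16) contributes its full rectangle; the cube at (15.5, -0.5) does not reach this height (z outside [7, 11]); the 7×22.5 cube at (13, 13) contributes its full rectangle; Combining (union): the regions partially overlap (shared area 54.00 mm²), so overlapping operands fuse into one piece — 1 connected region. The outline is a single polygon with 8 vertices. Extrusion per mm of travel: 0.4 × 0.25 / (π × 0.875²) = 0.041575. Accumulating E over each segment gives final E = 3.7418.

G0 X-2.50 Y16.00 Z14.50
G1 X13.00 Y16.00 E0.6444
G1 X13.00 Y13.00 E0.7691
G1 X20.00 Y13.00 E1.0602
G1 X20.00 Y35.50 E1.9956
G1 X13.00 Y35.50 E2.2866
G1 X13.00 Y25.00 E2.7232
G1 X-2.50 Y25.00 E3.3676
G1 X-2.50 Y16.00 E3.7418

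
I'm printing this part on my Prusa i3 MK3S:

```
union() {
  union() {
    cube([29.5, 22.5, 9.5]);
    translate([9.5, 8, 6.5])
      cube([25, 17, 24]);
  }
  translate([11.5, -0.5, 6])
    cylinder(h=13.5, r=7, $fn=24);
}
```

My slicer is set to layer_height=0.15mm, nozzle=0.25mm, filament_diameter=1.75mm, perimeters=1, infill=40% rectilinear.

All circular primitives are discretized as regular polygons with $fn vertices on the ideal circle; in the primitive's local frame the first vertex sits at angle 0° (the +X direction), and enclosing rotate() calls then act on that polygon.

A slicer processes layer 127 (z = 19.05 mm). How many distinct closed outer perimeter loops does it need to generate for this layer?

2

At z = 19.05 mm: the cube does not reach this height (z outside [0, 9.5]); the cube at (9.5, 8) is present — its section is the full 25×17 rectangle; Taking the union: only the 25×17 cube at (9.5, 8) is present, so the union is just that shape — 1 connected region; the cylinder at (11.5, -0.5): section is a regular 24-gon, circumradius r=7; Merging all regions: the 2 present regions are separate (no shared area or edge), so areas and boundary lengths simply add and each stays a separate island — 2 connected regions. The result has 2 disconnected regions.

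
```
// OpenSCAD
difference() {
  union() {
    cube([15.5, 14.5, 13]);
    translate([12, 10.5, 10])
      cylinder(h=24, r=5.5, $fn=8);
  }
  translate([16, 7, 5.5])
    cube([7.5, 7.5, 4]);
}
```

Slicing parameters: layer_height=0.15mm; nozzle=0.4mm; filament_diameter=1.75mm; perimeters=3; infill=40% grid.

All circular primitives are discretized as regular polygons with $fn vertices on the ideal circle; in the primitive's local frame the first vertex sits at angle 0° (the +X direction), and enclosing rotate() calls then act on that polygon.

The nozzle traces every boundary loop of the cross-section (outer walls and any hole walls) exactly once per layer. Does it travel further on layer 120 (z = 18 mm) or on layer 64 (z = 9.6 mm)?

layer 64 (z = 9.6 mm)

Layer 120 (z = 18): the cube is not intersected at this z (z outside [0, 13]); the r=5.5 cylinder at (12, 10.5) gives a regular 8-gon of circumradius 5.5 (constant along its height) (perimeter = 2·8·5.500·sin(180°/8) = 33.68 mm); Taking the union: only the r=5.5 cylinder at (12, 10.5) is present, so the union is just that shape — boundary = 33.68 mm; the cube at (16, 7) is absent (z outside [5.5, 9.5]); Subtracting the remaining from the first: none of the subtracted shapes is present at this height, so that combined region is unchanged — boundary = 33.68 mm. So its perimeter = 33.68 mm. Layer 64 (z = 9.6): the cube (footprint 15.5×14.5) is included at this height (perimeter 60.00 mm); the cylinder at (12, 10.5) is absent (z outside [10, 34]); Combining (union): only the 15.5×14.5 cube is present, so the union is just that shape — boundary = 60.00 mm; the cube at (16, 7) does not reach this height (z outside [5.5, 9.5]); After the difference (first − rest): none of the subtracted shapes is present at this height, so the result so far is unchanged — boundary = 60.00 mm. So its perimeter = 60.00 mm. Layer 64 is larger (60.00 vs 33.68 mm).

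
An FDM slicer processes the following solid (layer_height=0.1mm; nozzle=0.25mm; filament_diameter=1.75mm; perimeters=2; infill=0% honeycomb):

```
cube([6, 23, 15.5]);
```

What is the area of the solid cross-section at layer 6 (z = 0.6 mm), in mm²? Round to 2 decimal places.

138.00 mm²

At z = 0.6 mm: the cube (footprint 6×23) is included at this height (area 138.00 mm²). Overall, the cross-section is a single solid region. Net area = 138.00 mm².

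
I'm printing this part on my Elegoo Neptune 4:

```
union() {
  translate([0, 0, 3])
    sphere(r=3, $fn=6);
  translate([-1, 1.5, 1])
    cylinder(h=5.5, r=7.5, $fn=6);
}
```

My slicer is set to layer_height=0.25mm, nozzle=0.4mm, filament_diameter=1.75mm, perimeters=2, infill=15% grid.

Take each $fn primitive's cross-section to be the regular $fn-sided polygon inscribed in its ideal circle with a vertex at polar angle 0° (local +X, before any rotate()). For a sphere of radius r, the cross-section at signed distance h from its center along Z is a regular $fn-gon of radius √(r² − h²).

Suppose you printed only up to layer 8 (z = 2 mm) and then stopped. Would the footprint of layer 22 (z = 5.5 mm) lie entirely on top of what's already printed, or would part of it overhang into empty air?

entirely on top

Compare the two slices. At z = 2: the r=3 sphere contributes a regular 6-gon of circumradius √(3²−1²) = 2.828 (area = (6/2)·2.828²·sin(360°/6) = 20.78 mm²); the cylinder at (-1, 1.5): section is a regular 6-gon, circumradius r=7.5 (area = (6/2)·7.500²·sin(360°/6) = 146.14 mm²); Merging all regions: the r=3 sphere lies entirely inside the r=7.5 cylinder at (-1, 1.5), so the union is just the r=7.5 cylinder at (-1, 1.5) — area = 146.14 mm². At z = 5.5: the r=3 sphere slices to a regular 6-gon of circumradius 1.658 (√(r²−h²) with h=2.5 from center) (area = (6/2)·1.658²·sin(360°/6) = 7.14 mm²); the cylinder at (-1, 1.5): section is a regular 6-gon, circumradius r=7.5 (area = (6/2)·7.500²·sin(360°/6) = 146.14 mm²); Merging all regions: the r=3 sphere lies entirely inside the r=7.5 cylinder at (-1, 1.5), so the union is just the r=7.5 cylinder at (-1, 1.5) — area = 146.14 mm². Checking containment: the cross-section at z = 5.5 is a subset of the cross-section at z = 2.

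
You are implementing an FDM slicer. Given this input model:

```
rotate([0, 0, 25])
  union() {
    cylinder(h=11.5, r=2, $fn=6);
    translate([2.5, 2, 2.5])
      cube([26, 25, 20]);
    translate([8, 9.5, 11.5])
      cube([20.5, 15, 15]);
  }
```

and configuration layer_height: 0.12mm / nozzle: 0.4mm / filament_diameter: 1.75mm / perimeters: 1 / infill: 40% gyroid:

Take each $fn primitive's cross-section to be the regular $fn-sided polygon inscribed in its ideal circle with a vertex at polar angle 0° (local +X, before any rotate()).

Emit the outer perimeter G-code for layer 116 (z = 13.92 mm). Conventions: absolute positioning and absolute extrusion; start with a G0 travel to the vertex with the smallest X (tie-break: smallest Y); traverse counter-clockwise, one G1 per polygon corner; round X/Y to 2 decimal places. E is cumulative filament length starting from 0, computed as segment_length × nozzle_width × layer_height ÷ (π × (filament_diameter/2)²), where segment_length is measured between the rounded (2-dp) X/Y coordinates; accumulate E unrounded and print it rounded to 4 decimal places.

At z = 13.92 mm: the cylinder does not reach this height (z outside [0, 11.5]); the 26×25 cube at (2.5, 2) contributes its full rectangle; the 20.5×15 cube at (8, 9.5) contributes its full rectangle; Combining (union): the 20.5×15 cube at (8, 9.5) lies entirely inside the 26×25 cube at (2.5, 2), so the union is just the 26×25 cube at (2.5, 2) — 1 connected region; (whole slice rotated 25° about Z — lengths, areas and connectivity unchanged). The outline is a single polygon with 4 vertices. Extrusion per mm of travel: 0.4 × 0.12 / (π × 0.875²) = 0.019956. Accumulating E over each segment gives final E = 2.0351.

G0 X-9.14 Y25.53 Z13.92
G1 X1.42 Y2.87 E0.4989
G1 X24.98 Y13.86 E1.0177
G1 X14.42 Y36.51 E1.5164
G1 X-9.14 Y25.53 E2.0351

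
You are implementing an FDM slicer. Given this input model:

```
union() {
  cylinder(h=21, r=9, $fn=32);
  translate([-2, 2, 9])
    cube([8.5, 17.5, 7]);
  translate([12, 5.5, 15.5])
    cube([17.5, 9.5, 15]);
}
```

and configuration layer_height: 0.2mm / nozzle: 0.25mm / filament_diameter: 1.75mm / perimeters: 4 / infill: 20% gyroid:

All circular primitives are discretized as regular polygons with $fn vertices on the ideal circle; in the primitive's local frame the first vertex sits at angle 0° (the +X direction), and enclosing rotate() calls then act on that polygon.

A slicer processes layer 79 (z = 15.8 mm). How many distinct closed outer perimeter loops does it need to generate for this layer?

2

At z = 15.8 mm: the cylinder: section is a regular 32-gon, circumradius r=9; the cube at (-2, 2) (footprint 8.5×17.5) is included at this height; the cube at (12, 5.5) (footprint 17.5×9.5) is included at this height; Taking the union: the regions partially overlap (shared area 53.51 mm²), so overlapping operands fuse into one piece — 2 connected regions. The result has 2 disconnected regions.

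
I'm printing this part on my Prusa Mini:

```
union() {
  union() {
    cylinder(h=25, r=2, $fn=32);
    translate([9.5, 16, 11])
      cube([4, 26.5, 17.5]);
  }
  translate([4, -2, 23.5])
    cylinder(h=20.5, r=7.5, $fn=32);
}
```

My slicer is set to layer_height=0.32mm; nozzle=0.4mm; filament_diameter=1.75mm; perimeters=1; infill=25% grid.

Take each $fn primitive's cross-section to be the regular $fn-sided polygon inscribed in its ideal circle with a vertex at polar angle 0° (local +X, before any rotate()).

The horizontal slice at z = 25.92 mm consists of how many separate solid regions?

2

At z = 25.92 mm: the cylinder does not reach this height (z outside [0, 25]); the cube at (9.5, 16) (footprint 4×26.5) is included at this height; Taking the union: only the 4×26.5 cube at (9.5, 16) is present, so the union is just that shape — 1 connected region; the r=7.5 cylinder at (4, -2) contributes a regular 32-gon of circumradius 7.5; Merging all regions: the 2 present regions are separate (no shared area or edge), so areas and boundary lengths simply add and each stays a separate island — 2 connected regions. The result has 2 disconnected regions.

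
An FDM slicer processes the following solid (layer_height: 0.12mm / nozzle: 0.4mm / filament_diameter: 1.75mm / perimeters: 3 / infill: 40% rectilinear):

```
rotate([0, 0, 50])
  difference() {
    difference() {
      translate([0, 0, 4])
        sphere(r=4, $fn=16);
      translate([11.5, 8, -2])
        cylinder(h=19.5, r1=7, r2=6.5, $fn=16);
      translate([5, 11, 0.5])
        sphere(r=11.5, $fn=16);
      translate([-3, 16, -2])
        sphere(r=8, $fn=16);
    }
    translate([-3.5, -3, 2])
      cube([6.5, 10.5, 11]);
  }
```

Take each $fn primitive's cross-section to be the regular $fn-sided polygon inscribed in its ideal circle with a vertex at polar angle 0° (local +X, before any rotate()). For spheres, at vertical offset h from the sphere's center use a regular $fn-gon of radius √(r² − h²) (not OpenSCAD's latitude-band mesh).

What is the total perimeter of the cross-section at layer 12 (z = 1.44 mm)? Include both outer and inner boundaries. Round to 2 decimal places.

At z = 1.44 mm: the sphere: section is a regular 16-gon, circumradius = √(r²−h²) = √(4²−2.56²) = 3.073 (perimeter = 2·16·3.073·sin(180°/16) = 19.19 mm); the cone at (11.5, 8) (r1=7→r2=6.5) has section circumradius 6.912 here — a regular 16-gon (perimeter = 2·16·6.912·sin(180°/16) = 43.15 mm); the r=11.5 sphere at (5, 11) slices to a regular 16-gon of circumradius 11.462 (√(r²−h²) with h=0.94 from center) (perimeter = 2·16·11.462·sin(180°/16) = 71.55 mm); the r=8 sphere at (-3, 16) contributes a regular 16-gon of circumradius √(8²−3.44²) = 7.223 (perimeter = 2·16·7.223·sin(180°/16) = 45.09 mm); Taking the first minus the rest: starting from the r=4 sphere, the cone at (11.5, 8) misses the remaining region (no effect); the r=11.5 sphere at (5, 11) partially overlaps it — only the 9.06 mm² overlap (of its 402.17 mm²) is removed, clipping the outline; the r=8 sphere at (-3, 16) misses the remaining region (no effect) — boundary = 17.76 mm; the cube at (-3.5, -3) is not intersected at this z (z outside [2, 13]); Subtracting the remaining from the first: none of the subtracted shapes is present at this height, so the result so far is unchanged — boundary = 17.76 mm; (rotated 50° about Z; rotation is an isometry so areas/perimeters/island counts are preserved). Overall, the cross-section is a single solid region. Total boundary length (outer) = 17.76 mm.

17.76 mm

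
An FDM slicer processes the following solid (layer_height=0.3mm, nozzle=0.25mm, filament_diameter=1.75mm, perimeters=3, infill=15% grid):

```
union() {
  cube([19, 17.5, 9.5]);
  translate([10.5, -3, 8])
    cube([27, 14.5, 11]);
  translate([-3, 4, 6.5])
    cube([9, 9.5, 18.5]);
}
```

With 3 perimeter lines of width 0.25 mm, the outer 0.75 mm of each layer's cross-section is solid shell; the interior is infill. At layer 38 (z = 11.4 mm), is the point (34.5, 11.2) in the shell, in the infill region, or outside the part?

At z = 11.4 mm: the cube is not intersected at this z (z outside [0, 9.5]); the 27×14.5 cube at (10.5, -3) contributes its full rectangle; the cube at (-3, 4) is present — its section is the full 9×9.5 rectangle; Taking the union: the 2 present regions are separate (no shared area or edge), so areas and boundary lengths simply add and each stays a separate island — 2 connected regions. Overall, the cross-section has 2 separate islands. The nearest boundary edge runs (10.50, 11.50)→(37.50, 11.50); distance from the point to it = 0.30 mm. (Shell/infill is judged within the island containing the point — the largest one.) The point is inside the cross-section, 0.30 mm from the nearest boundary — within the 0.75 mm shell band (3 × 0.25).

shell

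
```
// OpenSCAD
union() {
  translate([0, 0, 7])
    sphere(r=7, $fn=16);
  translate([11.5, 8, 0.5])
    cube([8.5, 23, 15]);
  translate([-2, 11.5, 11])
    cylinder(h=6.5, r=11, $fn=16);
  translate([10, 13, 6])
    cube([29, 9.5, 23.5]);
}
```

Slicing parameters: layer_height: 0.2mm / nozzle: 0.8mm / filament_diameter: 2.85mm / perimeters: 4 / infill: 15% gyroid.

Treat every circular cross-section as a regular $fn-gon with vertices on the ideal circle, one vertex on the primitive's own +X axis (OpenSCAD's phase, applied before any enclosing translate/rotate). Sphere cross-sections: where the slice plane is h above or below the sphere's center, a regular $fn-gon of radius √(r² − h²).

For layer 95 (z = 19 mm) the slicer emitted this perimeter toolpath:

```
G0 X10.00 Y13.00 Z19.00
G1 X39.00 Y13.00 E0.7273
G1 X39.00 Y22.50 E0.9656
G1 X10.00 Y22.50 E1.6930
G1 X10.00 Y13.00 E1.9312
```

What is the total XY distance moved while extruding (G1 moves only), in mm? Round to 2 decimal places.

77.00 mm

Sum the Euclidean lengths of each G1 segment: total = 77.00 mm.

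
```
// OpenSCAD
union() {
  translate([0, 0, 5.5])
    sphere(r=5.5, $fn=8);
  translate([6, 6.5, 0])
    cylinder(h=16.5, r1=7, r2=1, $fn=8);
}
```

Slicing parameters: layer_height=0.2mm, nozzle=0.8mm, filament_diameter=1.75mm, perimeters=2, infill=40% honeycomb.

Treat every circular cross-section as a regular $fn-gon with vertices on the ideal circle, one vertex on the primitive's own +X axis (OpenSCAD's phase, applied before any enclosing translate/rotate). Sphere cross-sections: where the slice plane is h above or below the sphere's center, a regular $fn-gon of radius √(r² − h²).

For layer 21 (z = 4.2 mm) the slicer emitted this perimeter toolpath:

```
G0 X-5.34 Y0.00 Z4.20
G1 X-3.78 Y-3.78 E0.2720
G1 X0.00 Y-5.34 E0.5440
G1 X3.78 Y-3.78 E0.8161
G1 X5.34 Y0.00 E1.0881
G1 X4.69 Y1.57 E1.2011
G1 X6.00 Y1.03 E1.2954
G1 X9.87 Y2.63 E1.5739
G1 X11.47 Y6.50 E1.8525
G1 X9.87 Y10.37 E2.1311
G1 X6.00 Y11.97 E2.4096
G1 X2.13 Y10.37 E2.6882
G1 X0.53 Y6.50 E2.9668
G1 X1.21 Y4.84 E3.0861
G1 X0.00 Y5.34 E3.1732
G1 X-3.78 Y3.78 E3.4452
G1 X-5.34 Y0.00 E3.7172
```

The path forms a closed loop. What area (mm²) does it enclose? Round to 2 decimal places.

Apply the shoelace formula to the sequence of (X, Y) vertices; enclosed area = 160.73 mm².

160.73 mm²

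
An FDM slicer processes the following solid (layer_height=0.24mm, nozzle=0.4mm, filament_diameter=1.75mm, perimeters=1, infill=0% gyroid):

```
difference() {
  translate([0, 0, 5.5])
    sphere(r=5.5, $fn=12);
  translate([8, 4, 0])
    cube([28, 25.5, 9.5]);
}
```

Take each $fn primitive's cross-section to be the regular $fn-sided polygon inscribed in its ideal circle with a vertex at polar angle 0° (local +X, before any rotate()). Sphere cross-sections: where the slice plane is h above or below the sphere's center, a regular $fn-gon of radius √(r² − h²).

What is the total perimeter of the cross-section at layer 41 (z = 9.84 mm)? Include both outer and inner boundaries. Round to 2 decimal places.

At z = 9.84 mm: the sphere: section is a regular 12-gon, circumradius = √(r²−h²) = √(5.5²−4.34²) = 3.379 (perimeter = 2·12·3.379·sin(180°/12) = 20.99 mm); the cube at (8, 4) does not reach this height (z outside [0, 9.5]); Taking the first minus the rest: none of the subtracted shapes is present at this height, so the r=5.5 sphere is unchanged — boundary = 20.99 mm. Overall, the cross-section is a single solid region. Total boundary length (outer) = 20.99 mm.

20.99 mm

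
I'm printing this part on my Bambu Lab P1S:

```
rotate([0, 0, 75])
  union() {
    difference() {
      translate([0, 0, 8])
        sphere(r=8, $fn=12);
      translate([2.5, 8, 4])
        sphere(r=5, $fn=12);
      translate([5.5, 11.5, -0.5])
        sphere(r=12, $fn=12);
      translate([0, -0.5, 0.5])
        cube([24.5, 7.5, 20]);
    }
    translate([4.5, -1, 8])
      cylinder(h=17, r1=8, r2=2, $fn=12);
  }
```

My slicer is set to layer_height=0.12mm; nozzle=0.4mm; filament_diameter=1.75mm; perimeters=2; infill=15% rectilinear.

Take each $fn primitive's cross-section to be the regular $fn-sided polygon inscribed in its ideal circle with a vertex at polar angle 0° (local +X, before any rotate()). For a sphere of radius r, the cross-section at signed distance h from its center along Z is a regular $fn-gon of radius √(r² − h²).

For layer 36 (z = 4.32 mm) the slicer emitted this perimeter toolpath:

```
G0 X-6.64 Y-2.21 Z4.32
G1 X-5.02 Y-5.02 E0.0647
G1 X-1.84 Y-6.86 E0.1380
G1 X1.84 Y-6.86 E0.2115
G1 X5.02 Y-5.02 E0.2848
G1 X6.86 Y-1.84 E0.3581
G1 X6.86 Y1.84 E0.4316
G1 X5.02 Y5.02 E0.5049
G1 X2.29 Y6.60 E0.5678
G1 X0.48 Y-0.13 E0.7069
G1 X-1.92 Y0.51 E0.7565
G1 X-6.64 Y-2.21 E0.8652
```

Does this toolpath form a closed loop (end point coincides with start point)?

Start point (G0): (-6.64, -2.21). End point (last G1): the path returns to the start — closed.

yes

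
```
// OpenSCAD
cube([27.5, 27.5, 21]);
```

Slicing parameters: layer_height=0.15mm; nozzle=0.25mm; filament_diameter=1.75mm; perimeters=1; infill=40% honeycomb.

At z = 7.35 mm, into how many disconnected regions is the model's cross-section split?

At z = 7.35 mm: the cube is present — its section is the full 27.5×27.5 rectangle. The result has 1 disconnected region.

1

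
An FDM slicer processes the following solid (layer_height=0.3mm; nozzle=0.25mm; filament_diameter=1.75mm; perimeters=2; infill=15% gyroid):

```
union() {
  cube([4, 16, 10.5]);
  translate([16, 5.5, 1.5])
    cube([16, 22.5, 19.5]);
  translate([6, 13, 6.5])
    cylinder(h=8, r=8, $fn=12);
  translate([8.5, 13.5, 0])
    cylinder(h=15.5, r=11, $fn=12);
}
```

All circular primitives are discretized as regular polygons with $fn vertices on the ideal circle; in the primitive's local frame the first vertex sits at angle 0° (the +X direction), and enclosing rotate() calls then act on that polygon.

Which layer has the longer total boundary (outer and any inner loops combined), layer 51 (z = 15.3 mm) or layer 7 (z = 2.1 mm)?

Layer 51 (z = 15.3): the cube does not reach this height (z outside [0, 10.5]); the cube at (16, 5.5) (footprint 16×22.5) is included at this height (perimeter 77.00 mm); the cylinder at (6, 13) is absent (z outside [6.5, 14.5]); the r=11 cylinder at (8.5, 13.5) contributes a regular 12-gon of circumradius 11 (perimeter = 2·12·11.000·sin(180°/12) = 68.33 mm); Taking the union: the regions partially overlap (shared area 34.50 mm²), so the edge portions inside another operand are dropped and the merged outline is re-measured after clipping — boundary = 113.16 mm. So its perimeter = 113.16 mm. Layer 7 (z = 2.1): the cube (footprint 4×16) is included at this height (perimeter 40.00 mm); the cube at (16, 5.5) is present — its section is the full 16×22.5 rectangle (perimeter 77.00 mm); the cylinder at (6, 13) does not reach this height (z outside [6.5, 14.5]); the r=11 cylinder at (8.5, 13.5) gives a regular 12-gon of circumradius 11 (constant along its height) (perimeter = 2·12·11.000·sin(180°/12) = 68.33 mm); Combining (union): the regions partially overlap (shared area 78.24 mm²), so the edge portions inside another operand are dropped and the merged outline is re-measured after clipping — boundary = 122.56 mm. So its perimeter = 122.56 mm. Layer 7 is larger (122.56 vs 113.16 mm).

layer 7 (z = 2.1 mm)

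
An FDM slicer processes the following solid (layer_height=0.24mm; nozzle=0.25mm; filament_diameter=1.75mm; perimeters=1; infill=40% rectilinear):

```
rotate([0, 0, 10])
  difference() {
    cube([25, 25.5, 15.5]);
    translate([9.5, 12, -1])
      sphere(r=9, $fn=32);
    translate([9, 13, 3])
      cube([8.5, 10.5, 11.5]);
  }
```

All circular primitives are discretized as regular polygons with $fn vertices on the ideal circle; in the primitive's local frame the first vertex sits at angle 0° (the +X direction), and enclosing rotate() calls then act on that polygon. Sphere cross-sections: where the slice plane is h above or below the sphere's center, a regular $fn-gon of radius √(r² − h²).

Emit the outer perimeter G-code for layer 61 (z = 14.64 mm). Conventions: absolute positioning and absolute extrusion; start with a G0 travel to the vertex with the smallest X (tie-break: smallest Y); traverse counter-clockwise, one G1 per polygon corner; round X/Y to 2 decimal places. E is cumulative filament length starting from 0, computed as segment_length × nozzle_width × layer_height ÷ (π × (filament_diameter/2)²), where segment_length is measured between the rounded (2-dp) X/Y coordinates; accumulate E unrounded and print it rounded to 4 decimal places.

At z = 14.64 mm: the cube (footprint 25×25.5) is included at this height; the sphere at (9.5, 12) is not intersected at this z (|z−center|=15.640 > r=9); the cube at (9, 13) is not intersected at this z (z outside [3, 14.5]); Subtracting the remaining from the first: none of the subtracted shapes is present at this height, so the 25×25.5 cube is unchanged — 1 connected region; (whole slice rotated 10° about Z — lengths, areas and connectivity unchanged). The outline is a single polygon with 4 vertices. Extrusion per mm of travel: 0.25 × 0.24 / (π × 0.875²) = 0.024945. Accumulating E over each segment gives final E = 2.5193.

G0 X-4.43 Y25.11 Z14.64
G1 X0.00 Y0.00 E0.6360
G1 X24.62 Y4.34 E1.2597
G1 X20.19 Y29.45 E1.8957
G1 X-4.43 Y25.11 E2.5193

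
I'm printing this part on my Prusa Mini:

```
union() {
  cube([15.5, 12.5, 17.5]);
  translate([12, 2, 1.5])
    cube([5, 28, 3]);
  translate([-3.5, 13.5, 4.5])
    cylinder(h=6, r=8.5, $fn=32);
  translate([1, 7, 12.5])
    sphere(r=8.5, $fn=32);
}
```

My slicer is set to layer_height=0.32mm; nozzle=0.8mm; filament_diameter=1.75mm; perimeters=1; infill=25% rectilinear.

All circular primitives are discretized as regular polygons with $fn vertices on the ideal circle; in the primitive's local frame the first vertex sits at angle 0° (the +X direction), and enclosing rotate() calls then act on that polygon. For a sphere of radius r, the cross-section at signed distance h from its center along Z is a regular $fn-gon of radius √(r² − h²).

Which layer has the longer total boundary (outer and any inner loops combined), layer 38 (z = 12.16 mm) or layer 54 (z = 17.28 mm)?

layer 38 (z = 12.16 mm)

Layer 38 (z = 12.16): the cube is present — its section is the full 15.5×12.5 rectangle (perimeter 56.00 mm); the cube at (12, 2) is absent (z outside [1.5, 4.5]); the cylinder at (-3.5, 13.5) is absent (z outside [4.5, 10.5]); the r=8.5 sphere at (1, 7) contributes a regular 32-gon of circumradius √(8.5²−0.34²) = 8.493 (perimeter = 2·32·8.493·sin(180°/32) = 53.28 mm); Merging all regions: the regions partially overlap (shared area 107.09 mm²), so the edge portions inside another operand are dropped and the merged outline is re-measured after clipping — boundary = 69.33 mm. So its perimeter = 69.33 mm. Layer 54 (z = 17.28): the cube (footprint 15.5×12.5) is included at this height (perimeter 56.00 mm); the cube at (12, 2) does not reach this height (z outside [1.5, 4.5]); the cylinder at (-3.5, 13.5) is not intersected at this z (z outside [4.5, 10.5]); the r=8.5 sphere at (1, 7) contributes a regular 32-gon of circumradius √(8.5²−4.78²) = 7.029 (perimeter = 2·32·7.029·sin(180°/32) = 44.09 mm); Merging all regions: the regions partially overlap (shared area 85.11 mm²), so the edge portions inside another operand are dropped and the merged outline is re-measured after clipping — boundary = 63.97 mm. So its perimeter = 63.97 mm. Layer 38 is larger (69.33 vs 63.97 mm).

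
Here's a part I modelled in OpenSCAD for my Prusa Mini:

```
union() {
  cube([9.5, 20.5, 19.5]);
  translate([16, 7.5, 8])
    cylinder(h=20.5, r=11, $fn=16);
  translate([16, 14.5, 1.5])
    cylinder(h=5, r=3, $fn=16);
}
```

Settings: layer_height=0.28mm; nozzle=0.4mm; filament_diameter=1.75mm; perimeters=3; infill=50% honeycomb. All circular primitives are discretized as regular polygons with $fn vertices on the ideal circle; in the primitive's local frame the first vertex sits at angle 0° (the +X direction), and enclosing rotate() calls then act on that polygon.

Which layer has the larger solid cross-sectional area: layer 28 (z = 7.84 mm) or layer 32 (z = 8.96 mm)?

Layer 28 (z = 7.84): the 9.5×20.5 cube contributes its full rectangle (area 194.75 mm²); the cylinder at (16, 7.5) does not reach this height (z outside [8, 28.5]); the cylinder at (16, 14.5) is absent (z outside [1.5, 6.5]); Combining (union): only the 9.5×20.5 cube is present, so the union is just that shape — area = 194.75 mm². So its area = 194.75 mm². Layer 32 (z = 8.96): the 9.5×20.5 cube contributes its full rectangle (area 194.75 mm²); the r=11 cylinder at (16, 7.5) gives a regular 16-gon of circumradius 11 (constant along its height) (area = (16/2)·11.000²·sin(360°/16) = 370.44 mm²); the cylinder at (16, 14.5) does not reach this height (z outside [1.5, 6.5]); Combining (union): the regions partially overlap — summed areas 565.19 mm² minus the doubly-counted overlap 52.16 mm² gives 513.03 mm² — area = 513.03 mm². So its area = 513.03 mm². Layer 32 is larger (513.03 vs 194.75 mm²).

layer 32 (z = 8.96 mm)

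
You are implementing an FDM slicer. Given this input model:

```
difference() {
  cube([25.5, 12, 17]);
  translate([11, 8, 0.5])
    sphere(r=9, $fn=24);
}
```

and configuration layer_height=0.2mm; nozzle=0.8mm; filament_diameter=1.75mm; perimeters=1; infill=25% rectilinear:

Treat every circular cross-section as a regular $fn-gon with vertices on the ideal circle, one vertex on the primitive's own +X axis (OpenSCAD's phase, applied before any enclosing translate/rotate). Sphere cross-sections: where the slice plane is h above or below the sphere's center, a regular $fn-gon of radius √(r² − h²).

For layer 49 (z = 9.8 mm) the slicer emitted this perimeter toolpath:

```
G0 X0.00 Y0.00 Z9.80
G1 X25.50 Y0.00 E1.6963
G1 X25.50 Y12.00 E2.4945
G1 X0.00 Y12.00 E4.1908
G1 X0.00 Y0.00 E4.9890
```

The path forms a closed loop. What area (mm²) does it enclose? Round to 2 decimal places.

Apply the shoelace formula to the sequence of (X, Y) vertices; enclosed area = 306.00 mm².

306.00 mm²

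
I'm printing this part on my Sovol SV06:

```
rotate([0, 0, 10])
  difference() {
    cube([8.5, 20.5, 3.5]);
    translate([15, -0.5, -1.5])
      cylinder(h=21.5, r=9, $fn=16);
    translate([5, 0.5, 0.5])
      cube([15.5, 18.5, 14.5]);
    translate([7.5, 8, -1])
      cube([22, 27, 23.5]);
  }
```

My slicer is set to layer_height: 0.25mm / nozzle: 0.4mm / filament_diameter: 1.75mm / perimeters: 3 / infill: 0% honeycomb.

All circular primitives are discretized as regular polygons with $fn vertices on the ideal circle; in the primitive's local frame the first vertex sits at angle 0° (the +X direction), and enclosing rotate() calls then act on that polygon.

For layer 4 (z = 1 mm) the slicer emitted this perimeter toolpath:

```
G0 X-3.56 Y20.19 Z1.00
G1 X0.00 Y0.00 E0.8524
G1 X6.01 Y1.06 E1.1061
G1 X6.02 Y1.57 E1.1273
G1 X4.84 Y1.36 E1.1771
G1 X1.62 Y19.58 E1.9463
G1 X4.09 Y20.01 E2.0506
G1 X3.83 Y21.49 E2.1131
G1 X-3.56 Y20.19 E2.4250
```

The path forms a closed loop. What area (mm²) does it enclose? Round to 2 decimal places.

Apply the shoelace formula to the sequence of (X, Y) vertices; enclosed area = 106.81 mm².

106.81 mm²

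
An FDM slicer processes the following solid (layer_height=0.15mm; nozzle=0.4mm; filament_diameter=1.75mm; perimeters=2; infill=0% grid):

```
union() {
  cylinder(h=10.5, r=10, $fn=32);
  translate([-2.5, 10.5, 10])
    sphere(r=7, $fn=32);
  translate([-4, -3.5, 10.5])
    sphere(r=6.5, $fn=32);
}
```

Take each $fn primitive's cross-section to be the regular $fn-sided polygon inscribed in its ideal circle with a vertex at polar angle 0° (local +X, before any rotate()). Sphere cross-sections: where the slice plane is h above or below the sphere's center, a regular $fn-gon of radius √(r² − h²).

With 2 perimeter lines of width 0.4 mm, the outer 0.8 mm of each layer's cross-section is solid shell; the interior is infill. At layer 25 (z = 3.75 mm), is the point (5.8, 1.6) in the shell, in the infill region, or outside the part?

At z = 3.75 mm: the r=10 cylinder gives a regular 32-gon of circumradius 10 (constant along its height); the sphere at (-2.5, 10.5): section is a regular 32-gon, circumradius = √(r²−h²) = √(7²−6.25²) = 3.152; the sphere at (-4, -3.5) is not intersected at this z (|z−center|=6.750 > r=6.5); Combining (union): the regions partially overlap (shared area 9.50 mm²), so overlapping operands fuse into one piece — 1 connected region. Overall, the cross-section is a single solid region. The nearest boundary edge runs (9.24, 3.83)→(9.81, 1.95); distance from the point to it = 3.94 mm. The point is inside the cross-section and 3.94 mm from the nearest boundary — more than the 0.8 mm shell width (2 × 0.4), so it's in the infill interior.

infill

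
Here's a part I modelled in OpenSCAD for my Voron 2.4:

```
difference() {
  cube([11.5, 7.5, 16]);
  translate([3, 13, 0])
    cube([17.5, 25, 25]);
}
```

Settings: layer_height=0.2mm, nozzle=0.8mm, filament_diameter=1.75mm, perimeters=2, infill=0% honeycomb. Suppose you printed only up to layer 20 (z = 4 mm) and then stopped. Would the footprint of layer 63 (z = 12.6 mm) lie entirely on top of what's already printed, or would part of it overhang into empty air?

Compare the two slices. At z = 4: the cube (footprint 11.5×7.5) is included at this height (area 86.25 mm²); the cube at (3, 13) (footprint 17.5×25) is included at this height (area 437.50 mm²); Subtracting the remaining from the first: starting from the 11.5×7.5 cube (86.25 mm²), the 17.5×25 cube at (3, 13) misses the remaining region (no effect) — area = 86.25 mm². At z = 12.6: the 11.5×7.5 cube contributes its full rectangle (area 86.25 mm²); the cube at (3, 13) (footprint 17.5×25) is included at this height (area 437.50 mm²); Taking the first minus the rest: starting from the 11.5×7.5 cube (86.25 mm²), the 17.5×25 cube at (3, 13) misses the remaining region (no effect) — area = 86.25 mm². Checking containment: the cross-section at z = 12.6 is a subset of the cross-section at z = 4.

entirely on top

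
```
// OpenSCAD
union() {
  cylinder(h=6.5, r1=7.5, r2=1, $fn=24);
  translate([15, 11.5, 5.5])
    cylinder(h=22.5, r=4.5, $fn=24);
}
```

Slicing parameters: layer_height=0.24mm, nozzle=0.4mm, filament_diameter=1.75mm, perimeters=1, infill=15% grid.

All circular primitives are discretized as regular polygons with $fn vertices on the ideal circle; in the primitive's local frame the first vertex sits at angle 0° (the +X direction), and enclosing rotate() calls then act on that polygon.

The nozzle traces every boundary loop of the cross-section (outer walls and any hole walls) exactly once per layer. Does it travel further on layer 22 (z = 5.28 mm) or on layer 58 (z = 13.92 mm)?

Layer 22 (z = 5.28): the cone: at t=0.812 of its height the radius interpolates to r₁+(r₂−r₁)t = 2.220, giving a regular 24-gon of that circumradius (perimeter = 2·24·2.220·sin(180°/24) = 13.91 mm); the cylinder at (15, 11.5) is absent (z outside [5.5, 28]); Merging all regions: only the cone is present, so the union is just that shape — boundary = 13.91 mm. So its perimeter = 13.91 mm. Layer 58 (z = 13.92): the cone is absent (z outside [0, 6.5]); the r=4.5 cylinder at (15, 11.5) gives a regular 24-gon of circumradius 4.5 (constant along its height) (perimeter = 2·24·4.500·sin(180°/24) = 28.19 mm); Combining (union): only the r=4.5 cylinder at (15, 11.5) is present, so the union is just that shape — boundary = 28.19 mm. So its perimeter = 28.19 mm. Layer 58 is larger (28.19 vs 13.91 mm).

layer 58 (z = 13.92 mm)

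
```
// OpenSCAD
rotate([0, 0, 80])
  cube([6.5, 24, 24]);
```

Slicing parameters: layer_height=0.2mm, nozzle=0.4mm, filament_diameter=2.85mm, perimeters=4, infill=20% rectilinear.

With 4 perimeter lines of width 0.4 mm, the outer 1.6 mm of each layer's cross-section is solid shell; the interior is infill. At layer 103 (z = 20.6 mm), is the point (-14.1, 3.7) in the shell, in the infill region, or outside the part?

At z = 20.6 mm: the 6.5×24 cube contributes its full rectangle; (rotated 80° about Z; rotation is an isometry so areas/perimeters/island counts are preserved). Overall, the cross-section is a single solid region. Undo the 80° rotation: the query point maps to (1.195, 14.528) in the un-rotated model frame. The nearest boundary edge runs (0.00, 24.00)→(0.00, 0.00); distance from the point to it = 1.20 mm. The point is inside the cross-section, 1.20 mm from the nearest boundary — within the 1.6 mm shell band (4 × 0.4).

shell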